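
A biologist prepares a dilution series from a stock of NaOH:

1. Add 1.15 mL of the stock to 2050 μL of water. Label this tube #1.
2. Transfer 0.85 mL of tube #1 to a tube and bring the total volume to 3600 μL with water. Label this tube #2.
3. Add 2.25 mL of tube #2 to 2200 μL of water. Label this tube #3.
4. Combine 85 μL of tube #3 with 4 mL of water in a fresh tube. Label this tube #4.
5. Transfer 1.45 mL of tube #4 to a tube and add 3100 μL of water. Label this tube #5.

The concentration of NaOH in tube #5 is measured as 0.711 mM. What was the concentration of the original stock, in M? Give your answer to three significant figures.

2.50 M

Step 1: 1.15 mL + 2050 μL = 3.2 mL total → factor 3.2/1.15 = 2.7826
Step 2: 0.85 mL brought to 3600 μL → factor 3.6/0.85 = 4.2353
Step 3: 2.25 mL + 2200 μL = 4.45 mL total → factor 4.45/2.25 = 1.9778
Step 4: 85 μL + 4 mL = 4085 μL total → factor 4085/85 = 48.059
Step 5: 1.45 mL + 3100 μL = 4.55 mL total → factor 4.55/1.45 = 3.1379
Overall dilution factor = 2.7826 × 4.2353 × 1.9778 × 48.059 × 3.1379 = 3515
Stock = 0.711 mM × 3515 = 2499 mM = 2.50 M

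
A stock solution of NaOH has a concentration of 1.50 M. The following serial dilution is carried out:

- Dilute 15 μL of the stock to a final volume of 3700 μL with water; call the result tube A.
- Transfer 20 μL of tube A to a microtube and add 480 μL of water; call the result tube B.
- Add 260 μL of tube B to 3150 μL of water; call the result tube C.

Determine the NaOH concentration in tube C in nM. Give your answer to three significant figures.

1.85 × 10^4 nM

Step 1: 15 μL brought to 3700 μL → factor 3700/15 = 246.67
Step 2: 20 μL + 480 μL = 500 μL total → factor 500/20 = 25
Step 3: 260 μL + 3150 μL = 3410 μL total → factor 3410/260 = 13.115
Overall dilution factor = 246.67 × 25 × 13.115 = 80878
Final = 1.50 M / 80878 = 1.855 × 10^-5 M = 1.85 × 10^4 nM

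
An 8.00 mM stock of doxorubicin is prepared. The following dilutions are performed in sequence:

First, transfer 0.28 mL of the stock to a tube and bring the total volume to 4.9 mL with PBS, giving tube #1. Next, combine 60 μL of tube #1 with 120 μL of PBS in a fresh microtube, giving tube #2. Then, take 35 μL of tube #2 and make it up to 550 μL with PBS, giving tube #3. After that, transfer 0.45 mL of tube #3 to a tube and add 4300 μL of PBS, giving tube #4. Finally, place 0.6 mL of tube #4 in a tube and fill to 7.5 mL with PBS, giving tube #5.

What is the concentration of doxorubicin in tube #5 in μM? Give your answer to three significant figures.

0.0735 μM

Step 1: 0.28 mL brought to 4.9 mL → factor 4.9/0.28 = 17.5
Step 2: 60 μL + 120 μL = 180 μL total → factor 180/60 = 3
Step 3: 35 μL brought to 550 μL → factor 550/35 = 15.714
Step 4: 0.45 mL + 4300 μL = 4.75 mL total → factor 4.75/0.45 = 10.556
Step 5: 0.6 mL brought to 7.5 mL → factor 7.5/0.6 = 12.5
Overall dilution factor = 17.5 × 3 × 15.714 × 10.556 × 12.5 = 1.0885 × 10^5
Final = 8.00 mM / 1.0885 × 10^5 = 7.349 × 10^-5 mM = 0.0735 μM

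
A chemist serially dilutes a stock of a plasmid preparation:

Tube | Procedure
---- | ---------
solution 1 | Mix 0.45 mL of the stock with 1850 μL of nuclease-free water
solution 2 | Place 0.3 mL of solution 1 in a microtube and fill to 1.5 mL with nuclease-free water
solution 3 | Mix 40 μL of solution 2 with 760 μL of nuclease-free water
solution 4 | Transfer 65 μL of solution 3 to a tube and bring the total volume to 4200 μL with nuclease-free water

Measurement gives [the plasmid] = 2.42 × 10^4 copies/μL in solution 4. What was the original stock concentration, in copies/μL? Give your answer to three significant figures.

7.99 × 10^8 copies/μL

Step 1: 0.45 mL + 1850 μL = 2.3 mL total → factor 2.3/0.45 = 5.1111
Step 2: 0.3 mL brought to 1.5 mL → factor 1.5/0.3 = 5
Step 3: 40 μL + 760 μL = 800 μL total → factor 800/40 = 20
Step 4: 65 μL brought to 4200 μL → factor 4200/65 = 64.615
Overall dilution factor = 5.1111 × 5 × 20 × 64.615 = 33026
Stock = 2.42 × 10^4 copies/μL × 33026 = 7.99 × 10^8 copies/μL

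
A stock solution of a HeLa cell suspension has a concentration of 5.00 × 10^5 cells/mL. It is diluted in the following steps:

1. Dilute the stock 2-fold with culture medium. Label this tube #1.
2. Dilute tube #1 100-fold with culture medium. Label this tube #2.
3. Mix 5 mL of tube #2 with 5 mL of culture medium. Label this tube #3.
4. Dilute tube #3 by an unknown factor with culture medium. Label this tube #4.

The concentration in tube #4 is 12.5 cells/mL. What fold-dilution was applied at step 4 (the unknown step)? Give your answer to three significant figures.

100-fold

Step 1: 2-fold → factor 2
Step 2: 100-fold → factor 100
Step 3: 5 mL + 5 mL = 10 mL total → factor 10/5 = 2
Step 4: unknown factor x
Product of known-step factors = 400
Overall factor = 5.00 × 10^5 cells/mL / (12.5 cells/mL) = 40000
x = 40000 / 400 = 100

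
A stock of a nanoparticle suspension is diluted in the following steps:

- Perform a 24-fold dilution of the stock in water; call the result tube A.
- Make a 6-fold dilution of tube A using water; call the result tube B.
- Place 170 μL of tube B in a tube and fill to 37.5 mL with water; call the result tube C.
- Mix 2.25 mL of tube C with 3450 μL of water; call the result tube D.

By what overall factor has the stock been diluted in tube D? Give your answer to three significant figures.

8.05 × 10^4

Step 1: 24-fold → factor 24
Step 2: 6-fold → factor 6
Step 3: 170 μL brought to 37.5 mL → factor 37500/170 = 220.59
Step 4: 2.25 mL + 3450 μL = 5.7 mL total → factor 5.7/2.25 = 2.5333
Overall dilution factor = 24 × 6 × 220.59 × 2.5333 = 80471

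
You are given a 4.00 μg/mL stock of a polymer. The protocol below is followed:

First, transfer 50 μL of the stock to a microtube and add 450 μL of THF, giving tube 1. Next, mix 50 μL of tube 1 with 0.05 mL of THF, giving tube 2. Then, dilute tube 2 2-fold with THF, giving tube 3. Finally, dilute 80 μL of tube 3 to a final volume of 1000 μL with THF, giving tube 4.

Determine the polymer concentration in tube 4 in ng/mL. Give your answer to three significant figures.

8.00 ng/mL

Step 1: 50 μL + 450 μL = 500 μL total → factor 500/50 = 10
Step 2: 50 μL + 0.05 mL = 100 μL total → factor 100/50 = 2
Step 3: 2-fold → factor 2
Step 4: 80 μL brought to 1000 μL → factor 1000/80 = 12.5
Overall dilution factor = 10 × 2 × 2 × 12.5 = 500
Final = 4.00 μg/mL / 500 = 0.008000 μg/mL = 8.00 ng/mL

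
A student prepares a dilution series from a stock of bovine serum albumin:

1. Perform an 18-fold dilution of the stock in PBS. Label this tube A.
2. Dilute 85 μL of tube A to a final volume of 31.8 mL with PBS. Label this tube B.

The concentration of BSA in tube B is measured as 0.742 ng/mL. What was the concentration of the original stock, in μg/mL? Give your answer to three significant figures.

5.00 μg/mL

Step 1: 18-fold → factor 18
Step 2: 85 μL brought to 31.8 mL → factor 31800/85 = 374.12
Overall dilution factor = 18 × 374.12 = 6734.1
Stock = 0.742 ng/mL × 6734.1 = 4997 ng/mL = 5.00 μg/mL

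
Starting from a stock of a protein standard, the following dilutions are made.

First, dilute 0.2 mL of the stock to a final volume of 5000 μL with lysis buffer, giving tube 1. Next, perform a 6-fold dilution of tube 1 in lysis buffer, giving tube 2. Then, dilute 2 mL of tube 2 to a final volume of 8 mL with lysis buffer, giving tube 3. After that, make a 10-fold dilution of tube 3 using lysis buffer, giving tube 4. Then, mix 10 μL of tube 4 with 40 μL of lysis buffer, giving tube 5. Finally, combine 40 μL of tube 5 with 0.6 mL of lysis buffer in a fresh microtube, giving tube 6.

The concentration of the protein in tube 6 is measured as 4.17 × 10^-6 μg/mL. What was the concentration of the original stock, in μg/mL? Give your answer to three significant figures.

2.00 μg/mL

Step 1: 0.2 mL brought to 5000 μL → factor 5/0.2 = 25
Step 2: 6-fold → factor 6
Step 3: 2 mL brought to 8 mL → factor 8/2 = 4
Step 4: 10-fold → factor 10
Step 5: 10 μL + 40 μL = 50 μL total → factor 50/10 = 5
Step 6: 40 μL + 0.6 mL = 640 μL total → factor 640/40 = 16
Overall dilution factor = 25 × 6 × 4 × 10 × 5 × 16 = 4.8 × 10^5
Stock = 4.17 × 10^-6 μg/mL × 4.8 × 10^5 = 2.00 μg/mL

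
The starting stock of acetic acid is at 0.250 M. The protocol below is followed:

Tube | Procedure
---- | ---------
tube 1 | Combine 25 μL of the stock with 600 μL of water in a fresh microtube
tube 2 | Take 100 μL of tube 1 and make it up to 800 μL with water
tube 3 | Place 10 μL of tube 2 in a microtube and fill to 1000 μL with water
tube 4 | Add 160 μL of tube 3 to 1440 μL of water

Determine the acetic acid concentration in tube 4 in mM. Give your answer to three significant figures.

Step 1: 25 μL + 600 μL = 625 μL total → factor 625/25 = 25
Step 2: 100 μL brought to 800 μL → factor 800/100 = 8
Step 3: 10 μL brought to 1000 μL → factor 1000/10 = 100
Step 4: 160 μL + 1440 μL = 1600 μL total → factor 1600/160 = 10
Overall dilution factor = 25 × 8 × 100 × 10 = 2 × 10^5
Final = 0.250 M / 2 × 10^5 = 1.250 × 10^-6 M = 0.00125 mM

0.00125 mM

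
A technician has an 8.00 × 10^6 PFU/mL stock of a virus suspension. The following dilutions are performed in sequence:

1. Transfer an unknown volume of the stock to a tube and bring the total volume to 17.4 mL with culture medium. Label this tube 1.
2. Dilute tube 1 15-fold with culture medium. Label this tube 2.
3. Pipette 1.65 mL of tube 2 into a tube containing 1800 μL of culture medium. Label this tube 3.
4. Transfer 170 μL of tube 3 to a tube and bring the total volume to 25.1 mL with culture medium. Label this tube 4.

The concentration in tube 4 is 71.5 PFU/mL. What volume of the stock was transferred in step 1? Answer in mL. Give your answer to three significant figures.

Step 1: v brought to 17.4 mL → factor = 17.4 mL/v
Step 2: 15-fold → factor 15
Step 3: 1.65 mL + 1800 μL = 3.45 mL total → factor 3.45/1.65 = 2.0909
Step 4: 170 μL brought to 25.1 mL → factor 25100/170 = 147.65
Product of known-step factors = 4630.7
Overall factor = 8.00 × 10^6 PFU/mL / (71.5 PFU/mL) = 1.1189 × 10^5
Step-1 factor = 1.1189 × 10^5 / 4630.7 = 24.162
v = 17.4 mL / 24.162 = 0.720 mL

0.720 mL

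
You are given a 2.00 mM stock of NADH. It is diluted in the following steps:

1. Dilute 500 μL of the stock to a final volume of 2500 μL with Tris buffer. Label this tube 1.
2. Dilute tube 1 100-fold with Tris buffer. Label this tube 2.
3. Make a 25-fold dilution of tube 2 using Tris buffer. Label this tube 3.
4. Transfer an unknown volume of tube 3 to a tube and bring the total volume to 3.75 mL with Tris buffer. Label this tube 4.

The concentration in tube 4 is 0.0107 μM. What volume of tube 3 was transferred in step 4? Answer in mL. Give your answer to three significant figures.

0.251 mL

Step 1: 500 μL brought to 2500 μL → factor 2500/500 = 5
Step 2: 100-fold → factor 100
Step 3: 25-fold → factor 25
Step 4: v brought to 3.75 mL → factor = 3.75 mL/v
Product of known-step factors = 12500
Overall factor = 2.00 mM / (0.0107 μM) = 1.8692 × 10^5
Step-4 factor = 1.8692 × 10^5 / 12500 = 14.953
v = 3.75 mL / 14.953 = 0.251 mL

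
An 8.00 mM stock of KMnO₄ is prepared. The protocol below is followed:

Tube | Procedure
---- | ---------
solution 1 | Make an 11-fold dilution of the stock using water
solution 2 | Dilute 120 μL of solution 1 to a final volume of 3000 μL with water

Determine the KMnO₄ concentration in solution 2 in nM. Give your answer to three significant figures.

2.91 × 10^4 nM

Step 1: 11-fold → factor 11
Step 2: 120 μL brought to 3000 μL → factor 3000/120 = 25
Overall dilution factor = 11 × 25 = 275
Final = 8.00 mM / 275 = 0.02909 mM = 2.91 × 10^4 nM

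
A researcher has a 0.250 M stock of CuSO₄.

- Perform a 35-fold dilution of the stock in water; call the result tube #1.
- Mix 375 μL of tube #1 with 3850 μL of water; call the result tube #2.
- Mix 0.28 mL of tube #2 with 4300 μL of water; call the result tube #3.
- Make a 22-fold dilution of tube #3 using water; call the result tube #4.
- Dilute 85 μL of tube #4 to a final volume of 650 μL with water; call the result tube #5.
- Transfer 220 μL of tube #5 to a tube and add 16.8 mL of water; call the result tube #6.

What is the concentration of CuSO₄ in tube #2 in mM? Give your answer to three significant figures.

0.634 mM

Step 1: 35-fold → factor 35
Step 2: 375 μL + 3850 μL = 4225 μL total → factor 4225/375 = 11.267
Dilution factor through tube #2 = 35 × 11.267 = 394.33
[tube #2] = 0.250 M / 394.33 = 0.0006340 M = 0.634 mM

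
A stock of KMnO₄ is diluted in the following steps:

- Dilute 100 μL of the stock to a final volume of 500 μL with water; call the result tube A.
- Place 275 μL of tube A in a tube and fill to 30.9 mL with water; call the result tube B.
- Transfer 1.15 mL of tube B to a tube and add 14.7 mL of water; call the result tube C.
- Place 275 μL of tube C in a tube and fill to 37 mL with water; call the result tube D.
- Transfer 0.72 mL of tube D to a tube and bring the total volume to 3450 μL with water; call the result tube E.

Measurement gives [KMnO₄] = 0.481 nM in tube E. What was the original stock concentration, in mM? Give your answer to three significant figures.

Step 1: 100 μL brought to 500 μL → factor 500/100 = 5
Step 2: 275 μL brought to 30.9 mL → factor 30900/275 = 112.36
Step 3: 1.15 mL + 14.7 mL = 15.85 mL total → factor 15.85/1.15 = 13.783
Step 4: 275 μL brought to 37 mL → factor 37000/275 = 134.55
Step 5: 0.72 mL brought to 3450 μL → factor 3.45/0.72 = 4.7917
Overall dilution factor = 5 × 112.36 × 13.783 × 134.55 × 4.7917 = 4.9921 × 10^6
Stock = 0.481 nM × 4.9921 × 10^6 = 2.401 × 10^6 nM = 2.40 mM

2.40 mM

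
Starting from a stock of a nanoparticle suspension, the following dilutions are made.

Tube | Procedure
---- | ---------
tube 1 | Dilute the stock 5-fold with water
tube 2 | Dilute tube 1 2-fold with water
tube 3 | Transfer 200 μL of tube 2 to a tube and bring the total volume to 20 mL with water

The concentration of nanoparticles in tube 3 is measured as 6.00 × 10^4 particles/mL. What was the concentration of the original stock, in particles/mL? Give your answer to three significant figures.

6.00 × 10^7 particles/mL

Step 1: 5-fold → factor 5
Step 2: 2-fold → factor 2
Step 3: 200 μL brought to 20 mL → factor 20000/200 = 100
Overall dilution factor = 5 × 2 × 100 = 1000
Stock = 6.00 × 10^4 particles/mL × 1000 = 6.00 × 10^7 particles/mL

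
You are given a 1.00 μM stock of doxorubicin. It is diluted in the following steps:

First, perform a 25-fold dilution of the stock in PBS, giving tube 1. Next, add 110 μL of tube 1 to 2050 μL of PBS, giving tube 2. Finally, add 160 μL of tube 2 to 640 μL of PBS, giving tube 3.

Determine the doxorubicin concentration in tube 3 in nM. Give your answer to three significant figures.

Step 1: 25-fold → factor 25
Step 2: 110 μL + 2050 μL = 2160 μL total → factor 2160/110 = 19.636
Step 3: 160 μL + 640 μL = 800 μL total → factor 800/160 = 5
Overall dilution factor = 25 × 19.636 × 5 = 2454.5
Final = 1.00 μM / 2454.5 = 0.0004074 μM = 0.407 nM

0.407 nM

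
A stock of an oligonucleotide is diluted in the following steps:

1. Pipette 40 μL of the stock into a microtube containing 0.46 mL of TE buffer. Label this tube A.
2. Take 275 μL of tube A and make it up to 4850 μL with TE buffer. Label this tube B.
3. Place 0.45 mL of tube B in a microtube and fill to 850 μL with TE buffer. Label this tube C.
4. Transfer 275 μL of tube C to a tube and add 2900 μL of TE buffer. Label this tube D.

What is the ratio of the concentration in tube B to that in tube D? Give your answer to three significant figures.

21.8

Step 1: 40 μL + 0.46 mL = 500 μL total → factor 500/40 = 12.5
Step 2: 275 μL brought to 4850 μL → factor 4850/275 = 17.636
Step 3: 0.45 mL brought to 850 μL → factor 0.85/0.45 = 1.8889
Step 4: 275 μL + 2900 μL = 3175 μL total → factor 3175/275 = 11.545
Dilution factor to tube B = 220.45; to tube D = 4807.7
[tube B]/[tube D] = (factor to tube D)/(factor to tube B) = 4807.7/220.45 = 21.8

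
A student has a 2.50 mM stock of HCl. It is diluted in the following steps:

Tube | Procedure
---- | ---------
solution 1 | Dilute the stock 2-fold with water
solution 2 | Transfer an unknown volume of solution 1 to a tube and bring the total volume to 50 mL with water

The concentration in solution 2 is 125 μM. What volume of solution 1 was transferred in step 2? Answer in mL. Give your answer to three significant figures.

5.00 mL

Step 1: 2-fold → factor 2
Step 2: v brought to 50 mL → factor = 50 mL/v
Product of known-step factors = 2
Overall factor = 2.50 mM / (125 μM) = 20
Step-2 factor = 20 / 2 = 10
v = 50 mL / 10 = 5.00 mL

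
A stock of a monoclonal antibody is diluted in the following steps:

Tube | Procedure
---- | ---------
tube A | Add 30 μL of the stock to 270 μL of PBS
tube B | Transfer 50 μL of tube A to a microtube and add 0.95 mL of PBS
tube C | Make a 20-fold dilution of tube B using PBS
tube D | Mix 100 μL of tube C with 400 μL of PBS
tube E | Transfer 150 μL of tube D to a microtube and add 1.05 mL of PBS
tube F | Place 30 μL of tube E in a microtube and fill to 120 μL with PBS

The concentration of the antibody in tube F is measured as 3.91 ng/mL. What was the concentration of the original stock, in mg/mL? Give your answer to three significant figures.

2.50 mg/mL

Step 1: 30 μL + 270 μL = 300 μL total → factor 300/30 = 10
Step 2: 50 μL + 0.95 mL = 1000 μL total → factor 1000/50 = 20
Step 3: 20-fold → factor 20
Step 4: 100 μL + 400 μL = 500 μL total → factor 500/100 = 5
Step 5: 150 μL + 1.05 mL = 1200 μL total → factor 1200/150 = 8
Step 6: 30 μL brought to 120 μL → factor 120/30 = 4
Overall dilution factor = 10 × 20 × 20 × 5 × 8 × 4 = 6.4 × 10^5
Stock = 3.91 ng/mL × 6.4 × 10^5 = 2.502 × 10^6 ng/mL = 2.50 mg/mL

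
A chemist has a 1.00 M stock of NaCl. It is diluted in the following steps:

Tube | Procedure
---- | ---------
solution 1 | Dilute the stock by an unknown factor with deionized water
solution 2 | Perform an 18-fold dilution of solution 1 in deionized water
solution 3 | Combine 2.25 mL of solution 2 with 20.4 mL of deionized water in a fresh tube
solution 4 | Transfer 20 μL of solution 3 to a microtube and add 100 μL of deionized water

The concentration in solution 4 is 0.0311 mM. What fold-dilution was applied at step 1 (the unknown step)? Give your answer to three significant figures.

Step 1: unknown factor x
Step 2: 18-fold → factor 18
Step 3: 2.25 mL + 20.4 mL = 22.65 mL total → factor 22.65/2.25 = 10.067
Step 4: 20 μL + 100 μL = 120 μL total → factor 120/20 = 6
Product of known-step factors = 1087.2
Overall factor = 1.00 M / (0.0311 mM) = 32154
x = 32154 / 1087.2 = 29.6

29.6-fold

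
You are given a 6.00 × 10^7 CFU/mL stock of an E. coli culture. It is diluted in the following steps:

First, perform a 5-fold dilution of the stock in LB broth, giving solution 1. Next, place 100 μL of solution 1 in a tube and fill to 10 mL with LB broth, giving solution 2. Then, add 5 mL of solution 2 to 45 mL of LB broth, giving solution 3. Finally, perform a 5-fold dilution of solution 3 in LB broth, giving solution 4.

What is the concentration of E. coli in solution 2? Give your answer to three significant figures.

Step 1: 5-fold → factor 5
Step 2: 100 μL brought to 10 mL → factor 10000/100 = 100
Dilution factor through solution 2 = 5 × 100 = 500
[solution 2] = 6.00 × 10^7 CFU/mL / 500 = 1.20 × 10^5 CFU/mL

1.20 × 10^5 CFU/mL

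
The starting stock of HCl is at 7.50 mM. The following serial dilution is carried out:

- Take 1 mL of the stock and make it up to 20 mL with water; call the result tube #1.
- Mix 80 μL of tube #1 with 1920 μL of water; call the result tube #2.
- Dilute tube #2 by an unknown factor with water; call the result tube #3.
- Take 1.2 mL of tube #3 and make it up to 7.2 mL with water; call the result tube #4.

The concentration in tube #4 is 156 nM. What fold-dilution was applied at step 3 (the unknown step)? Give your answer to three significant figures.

16.0-fold

Step 1: 1 mL brought to 20 mL → factor 20/1 = 20
Step 2: 80 μL + 1920 μL = 2000 μL total → factor 2000/80 = 25
Step 3: unknown factor x
Step 4: 1.2 mL brought to 7.2 mL → factor 7.2/1.2 = 6
Product of known-step factors = 3000
Overall factor = 7.50 mM / (156 nM) = 48077
x = 48077 / 3000 = 16.0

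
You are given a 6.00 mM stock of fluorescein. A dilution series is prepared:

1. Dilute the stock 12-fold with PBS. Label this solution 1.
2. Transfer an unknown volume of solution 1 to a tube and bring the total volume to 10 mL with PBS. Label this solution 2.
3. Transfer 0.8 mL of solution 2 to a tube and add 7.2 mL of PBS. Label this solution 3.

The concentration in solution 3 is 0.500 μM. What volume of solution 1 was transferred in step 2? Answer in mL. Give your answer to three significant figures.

Step 1: 12-fold → factor 12
Step 2: v brought to 10 mL → factor = 10 mL/v
Step 3: 0.8 mL + 7.2 mL = 8 mL total → factor 8/0.8 = 10
Product of known-step factors = 120
Overall factor = 6.00 mM / (0.500 μM) = 12000
Step-2 factor = 12000 / 120 = 100
v = 10 mL / 100 = 0.100 mL

0.100 mL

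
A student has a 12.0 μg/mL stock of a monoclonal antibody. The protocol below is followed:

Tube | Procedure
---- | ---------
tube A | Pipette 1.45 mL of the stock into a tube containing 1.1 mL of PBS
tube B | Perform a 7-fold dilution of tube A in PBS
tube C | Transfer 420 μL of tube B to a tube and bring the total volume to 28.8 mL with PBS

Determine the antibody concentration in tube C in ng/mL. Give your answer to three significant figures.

Step 1: 1.45 mL + 1.1 mL = 2.55 mL total → factor 2.55/1.45 = 1.7586
Step 2: 7-fold → factor 7
Step 3: 420 μL brought to 28.8 mL → factor 28800/420 = 68.571
Overall dilution factor = 1.7586 × 7 × 68.571 = 844.14
Final = 12.0 μg/mL / 844.14 = 0.01422 μg/mL = 14.2 ng/mL

14.2 ng/mL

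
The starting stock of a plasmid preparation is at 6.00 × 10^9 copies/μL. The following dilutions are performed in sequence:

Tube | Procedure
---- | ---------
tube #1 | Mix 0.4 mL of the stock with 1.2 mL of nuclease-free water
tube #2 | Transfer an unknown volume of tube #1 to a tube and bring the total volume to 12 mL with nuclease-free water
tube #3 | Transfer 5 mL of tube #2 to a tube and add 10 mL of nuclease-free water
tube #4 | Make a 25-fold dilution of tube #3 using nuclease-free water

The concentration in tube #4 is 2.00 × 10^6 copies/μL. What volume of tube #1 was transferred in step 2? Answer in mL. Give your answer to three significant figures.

Step 1: 0.4 mL + 1.2 mL = 1.6 mL total → factor 1.6/0.4 = 4
Step 2: v brought to 12 mL → factor = 12 mL/v
Step 3: 5 mL + 10 mL = 15 mL total → factor 15/5 = 3
Step 4: 25-fold → factor 25
Product of known-step factors = 300
Overall factor = 6.00 × 10^9 copies/μL / (2.00 × 10^6 copies/μL) = 3000
Step-2 factor = 3000 / 300 = 10
v = 12 mL / 10 = 1.20 mL

1.20 mL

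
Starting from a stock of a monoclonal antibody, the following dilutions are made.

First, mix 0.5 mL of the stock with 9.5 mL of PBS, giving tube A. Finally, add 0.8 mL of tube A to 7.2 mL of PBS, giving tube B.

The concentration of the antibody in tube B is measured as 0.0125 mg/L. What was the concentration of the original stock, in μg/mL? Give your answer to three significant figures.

2.50 μg/mL

Step 1: 0.5 mL + 9.5 mL = 10 mL total → factor 10/0.5 = 20
Step 2: 0.8 mL + 7.2 mL = 8 mL total → factor 8/0.8 = 10
Overall dilution factor = 20 × 10 = 200
Stock = 0.0125 mg/L × 200 = 2.500 mg/L = 2.50 μg/mL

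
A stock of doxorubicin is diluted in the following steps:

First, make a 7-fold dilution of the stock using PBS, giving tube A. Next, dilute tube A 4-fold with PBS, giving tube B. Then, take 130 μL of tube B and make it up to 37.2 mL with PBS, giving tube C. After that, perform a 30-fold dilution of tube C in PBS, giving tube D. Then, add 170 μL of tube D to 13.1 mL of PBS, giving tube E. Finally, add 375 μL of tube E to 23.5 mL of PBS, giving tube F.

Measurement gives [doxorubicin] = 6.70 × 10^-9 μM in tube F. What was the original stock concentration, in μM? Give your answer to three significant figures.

Step 1: 7-fold → factor 7
Step 2: 4-fold → factor 4
Step 3: 130 μL brought to 37.2 mL → factor 37200/130 = 286.15
Step 4: 30-fold → factor 30
Step 5: 170 μL + 13.1 mL = 13270 μL total → factor 13270/170 = 78.059
Step 6: 375 μL + 23.5 mL = 23875 μL total → factor 23875/375 = 63.667
Overall dilution factor = 7 × 4 × 286.15 × 30 × 78.059 × 63.667 = 1.1946 × 10^9
Stock = 6.70 × 10^-9 μM × 1.1946 × 10^9 = 8.00 μM

8.00 μM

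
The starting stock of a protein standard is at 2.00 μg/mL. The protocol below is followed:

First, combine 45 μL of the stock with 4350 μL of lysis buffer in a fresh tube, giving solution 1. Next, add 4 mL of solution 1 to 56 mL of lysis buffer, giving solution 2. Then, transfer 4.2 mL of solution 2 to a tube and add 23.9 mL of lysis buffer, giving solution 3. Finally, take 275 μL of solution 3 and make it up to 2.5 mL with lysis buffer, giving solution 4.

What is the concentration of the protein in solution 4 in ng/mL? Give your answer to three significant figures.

Step 1: 45 μL + 4350 μL = 4395 μL total → factor 4395/45 = 97.667
Step 2: 4 mL + 56 mL = 60 mL total → factor 60/4 = 15
Step 3: 4.2 mL + 23.9 mL = 28.1 mL total → factor 28.1/4.2 = 6.6905
Step 4: 275 μL brought to 2.5 mL → factor 2500/275 = 9.0909
Overall dilution factor = 97.667 × 15 × 6.6905 × 9.0909 = 89105
Final = 2.00 μg/mL / 89105 = 2.245 × 10^-5 μg/mL = 0.0224 ng/mL

0.0224 ng/mL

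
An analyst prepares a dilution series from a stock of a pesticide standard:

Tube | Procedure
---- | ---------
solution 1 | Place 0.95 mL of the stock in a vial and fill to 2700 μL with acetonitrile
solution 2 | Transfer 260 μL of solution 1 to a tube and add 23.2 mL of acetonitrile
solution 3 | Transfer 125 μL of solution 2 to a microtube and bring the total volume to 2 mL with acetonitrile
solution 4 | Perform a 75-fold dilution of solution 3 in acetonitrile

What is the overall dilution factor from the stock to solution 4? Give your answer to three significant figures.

3.08 × 10^5

Step 1: 0.95 mL brought to 2700 μL → factor 2.7/0.95 = 2.8421
Step 2: 260 μL + 23.2 mL = 23460 μL total → factor 23460/260 = 90.231
Step 3: 125 μL brought to 2 mL → factor 2000/125 = 16
Step 4: 75-fold → factor 75
Overall dilution factor = 2.8421 × 90.231 × 16 × 75 = 3.0773 × 10^5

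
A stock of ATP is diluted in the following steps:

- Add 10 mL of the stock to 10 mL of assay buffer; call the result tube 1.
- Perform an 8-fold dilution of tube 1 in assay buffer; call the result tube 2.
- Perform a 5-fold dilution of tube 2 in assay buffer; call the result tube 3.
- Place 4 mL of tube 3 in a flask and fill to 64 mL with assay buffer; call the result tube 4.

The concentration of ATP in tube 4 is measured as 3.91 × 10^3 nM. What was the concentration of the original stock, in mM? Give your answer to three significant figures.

5.00 mM

Step 1: 10 mL + 10 mL = 20 mL total → factor 20/10 = 2
Step 2: 8-fold → factor 8
Step 3: 5-fold → factor 5
Step 4: 4 mL brought to 64 mL → factor 64/4 = 16
Overall dilution factor = 2 × 8 × 5 × 16 = 1280
Stock = 3.91 × 10^3 nM × 1280 = 5.005 × 10^6 nM = 5.00 mM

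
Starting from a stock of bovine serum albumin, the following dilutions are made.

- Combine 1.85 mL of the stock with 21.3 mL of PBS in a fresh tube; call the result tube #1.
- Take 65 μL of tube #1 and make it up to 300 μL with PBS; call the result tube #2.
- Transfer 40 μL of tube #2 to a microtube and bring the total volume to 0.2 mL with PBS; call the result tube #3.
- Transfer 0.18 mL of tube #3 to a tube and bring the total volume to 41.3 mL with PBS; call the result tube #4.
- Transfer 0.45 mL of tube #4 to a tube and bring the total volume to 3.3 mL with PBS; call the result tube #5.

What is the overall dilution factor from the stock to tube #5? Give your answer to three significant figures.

Step 1: 1.85 mL + 21.3 mL = 23.15 mL total → factor 23.15/1.85 = 12.514
Step 2: 65 μL brought to 300 μL → factor 300/65 = 4.6154
Step 3: 40 μL brought to 0.2 mL → factor 200/40 = 5
Step 4: 0.18 mL brought to 41.3 mL → factor 41.3/0.18 = 229.44
Step 5: 0.45 mL brought to 3.3 mL → factor 3.3/0.45 = 7.3333
Overall dilution factor = 12.514 × 4.6154 × 5 × 229.44 × 7.3333 = 4.8589 × 10^5

4.86 × 10^5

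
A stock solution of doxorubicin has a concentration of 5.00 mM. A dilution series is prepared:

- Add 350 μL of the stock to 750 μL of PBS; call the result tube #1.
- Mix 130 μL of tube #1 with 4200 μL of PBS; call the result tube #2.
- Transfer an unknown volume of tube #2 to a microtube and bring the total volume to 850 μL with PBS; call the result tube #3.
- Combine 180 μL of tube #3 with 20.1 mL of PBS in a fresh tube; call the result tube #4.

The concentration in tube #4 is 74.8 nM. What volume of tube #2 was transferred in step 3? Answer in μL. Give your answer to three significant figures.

Step 1: 350 μL + 750 μL = 1100 μL total → factor 1100/350 = 3.1429
Step 2: 130 μL + 4200 μL = 4330 μL total → factor 4330/130 = 33.308
Step 3: v brought to 850 μL → factor = 850 μL/v
Step 4: 180 μL + 20.1 mL = 20280 μL total → factor 20280/180 = 112.67
Product of known-step factors = 11794
Overall factor = 5.00 mM / (74.8 nM) = 66845
Step-3 factor = 66845 / 11794 = 5.6677
v = 850 μL / 5.6677 = 150 μL

150 μL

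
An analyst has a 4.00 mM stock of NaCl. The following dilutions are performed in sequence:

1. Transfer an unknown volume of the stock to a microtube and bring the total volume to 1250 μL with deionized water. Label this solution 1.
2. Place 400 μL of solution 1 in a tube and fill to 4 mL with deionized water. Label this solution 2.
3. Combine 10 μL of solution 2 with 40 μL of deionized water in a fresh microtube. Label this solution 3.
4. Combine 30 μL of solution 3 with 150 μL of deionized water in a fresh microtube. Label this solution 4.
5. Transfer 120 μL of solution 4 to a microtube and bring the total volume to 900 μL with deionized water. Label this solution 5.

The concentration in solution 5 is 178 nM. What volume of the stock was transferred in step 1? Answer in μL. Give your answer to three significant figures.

Step 1: v brought to 1250 μL → factor = 1250 μL/v
Step 2: 400 μL brought to 4 mL → factor 4000/400 = 10
Step 3: 10 μL + 40 μL = 50 μL total → factor 50/10 = 5
Step 4: 30 μL + 150 μL = 180 μL total → factor 180/30 = 6
Step 5: 120 μL brought to 900 μL → factor 900/120 = 7.5
Product of known-step factors = 2250
Overall factor = 4.00 mM / (178 nM) = 22472
Step-1 factor = 22472 / 2250 = 9.9875
v = 1250 μL / 9.9875 = 125 μL

125 μL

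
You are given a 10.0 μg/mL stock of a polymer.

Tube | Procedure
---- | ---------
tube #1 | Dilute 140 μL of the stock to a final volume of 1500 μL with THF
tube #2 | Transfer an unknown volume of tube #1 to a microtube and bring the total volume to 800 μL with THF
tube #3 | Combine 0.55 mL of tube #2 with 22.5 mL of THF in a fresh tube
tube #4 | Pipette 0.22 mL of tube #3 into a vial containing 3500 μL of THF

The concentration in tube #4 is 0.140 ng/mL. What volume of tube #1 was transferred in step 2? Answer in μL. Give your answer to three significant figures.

85.0 μL

Step 1: 140 μL brought to 1500 μL → factor 1500/140 = 10.714
Step 2: v brought to 800 μL → factor = 800 μL/v
Step 3: 0.55 mL + 22.5 mL = 23.05 mL total → factor 23.05/0.55 = 41.909
Step 4: 0.22 mL + 3500 μL = 3.72 mL total → factor 3.72/0.22 = 16.909
Product of known-step factors = 7592.6
Overall factor = 10.0 μg/mL / (0.140 ng/mL) = 71429
Step-2 factor = 71429 / 7592.6 = 9.4076
v = 800 μL / 9.4076 = 85.0 μL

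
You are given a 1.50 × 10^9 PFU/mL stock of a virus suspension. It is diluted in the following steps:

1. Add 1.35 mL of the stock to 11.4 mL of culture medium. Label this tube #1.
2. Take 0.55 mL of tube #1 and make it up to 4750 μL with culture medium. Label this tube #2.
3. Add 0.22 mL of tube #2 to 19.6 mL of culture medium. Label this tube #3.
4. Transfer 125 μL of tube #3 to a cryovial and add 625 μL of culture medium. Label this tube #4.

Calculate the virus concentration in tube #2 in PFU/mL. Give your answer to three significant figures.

1.84 × 10^7 PFU/mL

Step 1: 1.35 mL + 11.4 mL = 12.75 mL total → factor 12.75/1.35 = 9.4444
Step 2: 0.55 mL brought to 4750 μL → factor 4.75/0.55 = 8.6364
Dilution factor through tube #2 = 9.4444 × 8.6364 = 81.566
[tube #2] = 1.50 × 10^9 PFU/mL / 81.566 = 1.84 × 10^7 PFU/mL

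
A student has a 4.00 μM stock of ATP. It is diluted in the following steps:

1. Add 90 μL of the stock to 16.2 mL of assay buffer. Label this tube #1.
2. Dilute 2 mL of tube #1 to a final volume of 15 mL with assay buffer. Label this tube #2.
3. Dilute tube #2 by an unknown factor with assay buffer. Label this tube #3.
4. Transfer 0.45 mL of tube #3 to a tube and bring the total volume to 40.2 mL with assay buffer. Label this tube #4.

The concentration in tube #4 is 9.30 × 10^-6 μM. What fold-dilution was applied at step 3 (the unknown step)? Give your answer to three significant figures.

3.55-fold

Step 1: 90 μL + 16.2 mL = 16290 μL total → factor 16290/90 = 181
Step 2: 2 mL brought to 15 mL → factor 15/2 = 7.5
Step 3: unknown factor x
Step 4: 0.45 mL brought to 40.2 mL → factor 40.2/0.45 = 89.333
Product of known-step factors = 1.2127 × 10^5
Overall factor = 4.00 μM / (9.30 × 10^-6 μM) = 4.3011 × 10^5
x = 4.3011 × 10^5 / 1.2127 × 10^5 = 3.55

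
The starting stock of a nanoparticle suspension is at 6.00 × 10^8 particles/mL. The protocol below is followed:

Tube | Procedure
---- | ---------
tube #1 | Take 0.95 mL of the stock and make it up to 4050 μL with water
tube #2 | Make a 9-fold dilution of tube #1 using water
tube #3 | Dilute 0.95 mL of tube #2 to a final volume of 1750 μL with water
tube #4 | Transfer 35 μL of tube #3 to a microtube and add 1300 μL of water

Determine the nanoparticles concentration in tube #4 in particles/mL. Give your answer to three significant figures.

Step 1: 0.95 mL brought to 4050 μL → factor 4.05/0.95 = 4.2632
Step 2: 9-fold → factor 9
Step 3: 0.95 mL brought to 1750 μL → factor 1.75/0.95 = 1.8421
Step 4: 35 μL + 1300 μL = 1335 μL total → factor 1335/35 = 38.143
Overall dilution factor = 4.2632 × 9 × 1.8421 × 38.143 = 2695.9
Final = 6.00 × 10^8 particles/mL / 2695.9 = 2.23 × 10^5 particles/mL

2.23 × 10^5 particles/mL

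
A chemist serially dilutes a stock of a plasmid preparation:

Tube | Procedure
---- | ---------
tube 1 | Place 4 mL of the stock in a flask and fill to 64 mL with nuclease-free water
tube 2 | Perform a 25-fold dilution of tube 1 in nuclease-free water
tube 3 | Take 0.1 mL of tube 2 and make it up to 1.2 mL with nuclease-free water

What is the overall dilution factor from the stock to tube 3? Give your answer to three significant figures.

4.80 × 10^3

Step 1: 4 mL brought to 64 mL → factor 64/4 = 16
Step 2: 25-fold → factor 25
Step 3: 0.1 mL brought to 1.2 mL → factor 1.2/0.1 = 12
Overall dilution factor = 16 × 25 × 12 = 4800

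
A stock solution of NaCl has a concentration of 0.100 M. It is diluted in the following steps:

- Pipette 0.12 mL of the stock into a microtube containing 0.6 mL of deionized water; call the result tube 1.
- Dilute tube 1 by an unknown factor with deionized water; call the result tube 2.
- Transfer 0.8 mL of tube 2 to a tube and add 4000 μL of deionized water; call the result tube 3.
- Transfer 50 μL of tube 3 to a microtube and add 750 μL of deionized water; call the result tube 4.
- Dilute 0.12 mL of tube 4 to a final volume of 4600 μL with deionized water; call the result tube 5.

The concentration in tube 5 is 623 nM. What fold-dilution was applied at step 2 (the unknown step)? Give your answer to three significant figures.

7.27-fold

Step 1: 0.12 mL + 0.6 mL = 0.72 mL total → factor 0.72/0.12 = 6
Step 2: unknown factor x
Step 3: 0.8 mL + 4000 μL = 4.8 mL total → factor 4.8/0.8 = 6
Step 4: 50 μL + 750 μL = 800 μL total → factor 800/50 = 16
Step 5: 0.12 mL brought to 4600 μL → factor 4.6/0.12 = 38.333
Product of known-step factors = 22080
Overall factor = 0.100 M / (623 nM) = 1.6051 × 10^5
x = 1.6051 × 10^5 / 22080 = 7.27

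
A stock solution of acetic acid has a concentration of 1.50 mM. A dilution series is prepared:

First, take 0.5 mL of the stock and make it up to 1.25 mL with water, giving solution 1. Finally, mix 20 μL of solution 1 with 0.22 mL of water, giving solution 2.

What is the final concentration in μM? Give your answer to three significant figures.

Step 1: 0.5 mL brought to 1.25 mL → factor 1.25/0.5 = 2.5
Step 2: 20 μL + 0.22 mL = 240 μL total → factor 240/20 = 12
Overall dilution factor = 2.5 × 12 = 30
Final = 1.50 mM / 30 = 0.05000 mM = 50.0 μM

50.0 μM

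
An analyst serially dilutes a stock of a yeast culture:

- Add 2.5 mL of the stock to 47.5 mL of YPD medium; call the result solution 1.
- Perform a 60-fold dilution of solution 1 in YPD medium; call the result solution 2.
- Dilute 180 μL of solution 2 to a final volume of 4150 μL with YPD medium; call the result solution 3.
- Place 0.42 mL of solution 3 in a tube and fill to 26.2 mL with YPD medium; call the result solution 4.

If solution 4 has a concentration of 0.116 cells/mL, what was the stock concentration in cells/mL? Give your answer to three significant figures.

Step 1: 2.5 mL + 47.5 mL = 50 mL total → factor 50/2.5 = 20
Step 2: 60-fold → factor 60
Step 3: 180 μL brought to 4150 μL → factor 4150/180 = 23.056
Step 4: 0.42 mL brought to 26.2 mL → factor 26.2/0.42 = 62.381
Overall dilution factor = 20 × 60 × 23.056 × 62.381 = 1.7259 × 10^6
Stock = 0.116 cells/mL × 1.7259 × 10^6 = 2.00 × 10^5 cells/mL

2.00 × 10^5 cells/mL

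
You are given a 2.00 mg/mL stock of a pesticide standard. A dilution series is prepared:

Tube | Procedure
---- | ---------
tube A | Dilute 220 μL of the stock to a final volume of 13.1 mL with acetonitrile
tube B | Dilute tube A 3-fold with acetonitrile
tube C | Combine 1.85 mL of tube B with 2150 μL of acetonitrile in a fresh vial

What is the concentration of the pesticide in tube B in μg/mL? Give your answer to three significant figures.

Step 1: 220 μL brought to 13.1 mL → factor 13100/220 = 59.545
Step 2: 3-fold → factor 3
Dilution factor through tube B = 59.545 × 3 = 178.64
[tube B] = 2.00 mg/mL / 178.64 = 0.01120 mg/mL = 11.2 μg/mL

11.2 μg/mL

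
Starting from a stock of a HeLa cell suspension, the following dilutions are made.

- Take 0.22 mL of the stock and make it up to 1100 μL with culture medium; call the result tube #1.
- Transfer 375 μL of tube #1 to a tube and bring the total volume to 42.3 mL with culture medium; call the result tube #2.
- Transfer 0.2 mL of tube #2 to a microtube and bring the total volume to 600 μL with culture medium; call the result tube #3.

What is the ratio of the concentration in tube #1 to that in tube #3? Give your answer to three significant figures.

Step 1: 0.22 mL brought to 1100 μL → factor 1.1/0.22 = 5
Step 2: 375 μL brought to 42.3 mL → factor 42300/375 = 112.8
Step 3: 0.2 mL brought to 600 μL → factor 0.6/0.2 = 3
Dilution factor to tube #1 = 5; to tube #3 = 1692
[tube #1]/[tube #3] = (factor to tube #3)/(factor to tube #1) = 1692/5 = 338

338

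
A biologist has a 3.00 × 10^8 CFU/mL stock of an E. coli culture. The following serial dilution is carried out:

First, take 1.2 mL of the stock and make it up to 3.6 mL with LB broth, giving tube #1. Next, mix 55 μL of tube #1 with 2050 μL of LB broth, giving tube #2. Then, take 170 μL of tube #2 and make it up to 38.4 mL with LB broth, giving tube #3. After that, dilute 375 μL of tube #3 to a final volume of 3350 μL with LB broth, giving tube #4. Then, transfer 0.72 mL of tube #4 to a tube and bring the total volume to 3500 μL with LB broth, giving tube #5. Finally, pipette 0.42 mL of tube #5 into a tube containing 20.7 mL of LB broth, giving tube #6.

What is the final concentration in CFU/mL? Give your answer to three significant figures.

5.30 CFU/mL

Step 1: 1.2 mL brought to 3.6 mL → factor 3.6/1.2 = 3
Step 2: 55 μL + 2050 μL = 2105 μL total → factor 2105/55 = 38.273
Step 3: 170 μL brought to 38.4 mL → factor 38400/170 = 225.88
Step 4: 375 μL brought to 3350 μL → factor 3350/375 = 8.9333
Step 5: 0.72 mL brought to 3500 μL → factor 3.5/0.72 = 4.8611
Step 6: 0.42 mL + 20.7 mL = 21.12 mL total → factor 21.12/0.42 = 50.286
Overall dilution factor = 3 × 38.273 × 225.88 × 8.9333 × 4.8611 × 50.286 = 5.6635 × 10^7
Final = 3.00 × 10^8 CFU/mL / 5.6635 × 10^7 = 5.30 CFU/mL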